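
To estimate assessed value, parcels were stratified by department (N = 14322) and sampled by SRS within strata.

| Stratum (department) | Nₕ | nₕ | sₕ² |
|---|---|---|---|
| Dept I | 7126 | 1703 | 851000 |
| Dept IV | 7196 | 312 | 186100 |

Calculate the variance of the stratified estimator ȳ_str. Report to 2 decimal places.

238.20

Var(ȳ_str) = Σₕ Wₕ²(1 − fₕ)sₕ²/nₕ with Wₕ = Nₕ/N, N = 14322.
Dept I: Wₕ = 0.49755621; term = 0.49755621²·(1 − 0.23898400)·851000/1703 = 94.144076.
Dept IV: Wₕ = 0.50244379; term = 0.50244379²·(1 − 0.04335742)·186100/312 = 144.05106.
Sum = 238.19514.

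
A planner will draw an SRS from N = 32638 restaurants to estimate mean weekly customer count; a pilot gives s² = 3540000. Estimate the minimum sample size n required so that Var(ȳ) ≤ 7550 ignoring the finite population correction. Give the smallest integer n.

Without fpc, n₀ = s²/D = 3540000/7550 = 468.8742.
Rounding up, n = 469.

469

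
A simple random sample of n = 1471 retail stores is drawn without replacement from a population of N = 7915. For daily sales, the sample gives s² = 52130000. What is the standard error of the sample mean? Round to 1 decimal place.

Under SRS without replacement, Var(ȳ) = (1 − f)·s²/n with f = n/N = 1471/7915 = 0.18584965.
Var(ȳ) = (1 − 0.18584965)·52130000/1471 = 0.81415035·35438.477 = 28852.249.
SE(ȳ) = √(28852.249) = 169.9.

169.9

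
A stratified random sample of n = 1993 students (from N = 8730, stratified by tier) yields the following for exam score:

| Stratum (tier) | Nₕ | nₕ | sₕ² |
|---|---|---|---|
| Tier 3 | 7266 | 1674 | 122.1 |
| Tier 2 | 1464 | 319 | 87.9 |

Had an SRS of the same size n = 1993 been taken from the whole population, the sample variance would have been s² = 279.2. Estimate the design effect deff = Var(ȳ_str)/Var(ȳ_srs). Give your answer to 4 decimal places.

0.4158

Var(ȳ_str) = Σ Wₕ²(1−fₕ)sₕ²/nₕ with Wₕ = Nₕ/8730:
  Tier 3: (7266/8730)²·(1−1674/7266)·122.1/1674 = 0.03888609
  Tier 2: (1464/8730)²·(1−319/1464)·87.9/319 = 0.006060609
  → Var(ȳ_str) = 0.044946699.
Var(ȳ_srs) = (1 − 1993/8730)·279.2/1993 = 0.10810864.
deff = 0.044946699 / 0.10810864 = 0.4158.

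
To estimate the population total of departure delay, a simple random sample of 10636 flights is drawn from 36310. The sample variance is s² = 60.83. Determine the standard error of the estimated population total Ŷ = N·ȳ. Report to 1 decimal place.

Var(Ŷ) = N²·Var(ȳ) = N²·(1 − n/N)·s²/n.
f = 10636/36310 = 0.29292206; Var(ȳ) = 0.70707794·60.83/10636 = 0.0040439593.
Var(Ŷ) = 36310² · 0.0040439593 = 5.331621 × 10^6.
SE(Ŷ) = √(5.331621 × 10^6) = 2309.0.

2309.0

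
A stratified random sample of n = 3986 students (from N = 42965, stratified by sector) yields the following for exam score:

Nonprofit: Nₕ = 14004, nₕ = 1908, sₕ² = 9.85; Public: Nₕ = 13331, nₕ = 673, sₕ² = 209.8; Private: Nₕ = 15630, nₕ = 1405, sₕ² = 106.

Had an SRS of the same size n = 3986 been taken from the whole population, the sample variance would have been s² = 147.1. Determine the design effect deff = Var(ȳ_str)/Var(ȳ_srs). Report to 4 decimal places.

1.1367

Var(ȳ_str) = Σ Wₕ²(1−fₕ)sₕ²/nₕ with Wₕ = Nₕ/42965:
  Nonprofit: (14004/42965)²·(1−1908/14004)·9.85/1908 = 4.7372042 × 10^-4
  Public: (13331/42965)²·(1−673/13331)·209.8/673 = 0.028496309
  Private: (15630/42965)²·(1−1405/15630)·106/1405 = 0.009086804
  → Var(ȳ_str) = 0.038056833.
Var(ȳ_srs) = (1 − 3986/42965)·147.1/3986 = 0.033480448.
deff = 0.038056833 / 0.033480448 = 1.1367.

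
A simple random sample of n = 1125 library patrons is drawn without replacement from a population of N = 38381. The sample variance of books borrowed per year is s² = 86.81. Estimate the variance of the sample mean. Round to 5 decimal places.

Under SRS without replacement, Var(ȳ) = (1 − f)·s²/n with f = n/N = 1125/38381 = 0.02931138.
Var(ȳ) = (1 − 0.02931138)·86.81/1125 = 0.97068862·0.077164444 = 0.074902648.

0.07490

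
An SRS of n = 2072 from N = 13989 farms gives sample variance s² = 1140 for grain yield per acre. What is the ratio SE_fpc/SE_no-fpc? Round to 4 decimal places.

f = n/N = 2072/13989 = 0.14811638.
SE_no-fpc = √(s²/n) = 0.74174999; SE_fpc = √((1−f)s²/n) = 0.68461701.
Ratio = √(1−f) = 0.92297542.

0.9230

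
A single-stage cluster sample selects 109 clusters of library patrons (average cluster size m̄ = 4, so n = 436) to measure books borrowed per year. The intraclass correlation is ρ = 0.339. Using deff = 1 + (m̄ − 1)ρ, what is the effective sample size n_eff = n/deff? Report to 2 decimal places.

216.16

deff = 1 + (4 − 1)·0.339 = 1 + 1.017 = 2.017.
n_eff = 436 / 2.017 = 216.16.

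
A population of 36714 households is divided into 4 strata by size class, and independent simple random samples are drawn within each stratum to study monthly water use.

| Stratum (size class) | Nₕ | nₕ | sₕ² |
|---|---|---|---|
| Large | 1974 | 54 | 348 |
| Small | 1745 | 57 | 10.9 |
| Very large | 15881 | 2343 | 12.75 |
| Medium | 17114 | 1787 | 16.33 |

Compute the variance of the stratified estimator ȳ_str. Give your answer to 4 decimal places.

0.0212

Var(ȳ_str) = Σₕ Wₕ²(1 − fₕ)sₕ²/nₕ with Wₕ = Nₕ/N, N = 36714.
Large: Wₕ = 0.05376696; term = 0.05376696²·(1 − 0.02735562)·348/54 = 0.018120512.
Small: Wₕ = 0.04752955; term = 0.04752955²·(1 − 0.03266476)·10.9/57 = 4.1788435 × 10^-4.
Very large: Wₕ = 0.43255979; term = 0.43255979²·(1 − 0.14753479)·12.75/2343 = 8.6797426 × 10^-4.
Medium: Wₕ = 0.46614371; term = 0.46614371²·(1 − 0.10441744)·16.33/1787 = 0.0017783077.
Sum = 0.021184678.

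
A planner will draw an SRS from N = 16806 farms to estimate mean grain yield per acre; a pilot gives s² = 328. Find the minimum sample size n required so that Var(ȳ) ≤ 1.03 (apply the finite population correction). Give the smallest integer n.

313

Without fpc, n₀ = s²/D = 328/1.03 = 318.4466.
With fpc, (1 − n/N)·s²/n ≤ D requires n ≥ n₀/(1 + n₀/N) = 318.4466/(1 + 318.4466/16806) = 312.5248.
Rounding up, n = 313.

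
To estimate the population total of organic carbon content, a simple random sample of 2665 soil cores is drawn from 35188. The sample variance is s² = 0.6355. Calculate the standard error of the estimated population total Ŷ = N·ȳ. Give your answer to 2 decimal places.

522.40

Var(Ŷ) = N²·Var(ȳ) = N²·(1 − n/N)·s²/n.
f = 2665/35188 = 0.07573605; Var(ȳ) = 0.92426395·0.6355/2665 = 2.204014 × 10^-4.
Var(Ŷ) = 35188² · (2.204014 × 10^-4) = 272899.99.
SE(Ŷ) = √(272899.99) = 522.40.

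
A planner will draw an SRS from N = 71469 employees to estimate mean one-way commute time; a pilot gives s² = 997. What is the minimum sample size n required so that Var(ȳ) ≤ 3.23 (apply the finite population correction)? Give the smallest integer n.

Without fpc, n₀ = s²/D = 997/3.23 = 308.6687.
With fpc, (1 − n/N)·s²/n ≤ D requires n ≥ n₀/(1 + n₀/N) = 308.6687/(1 + 308.6687/71469) = 307.3413.
Rounding up, n = 308.

308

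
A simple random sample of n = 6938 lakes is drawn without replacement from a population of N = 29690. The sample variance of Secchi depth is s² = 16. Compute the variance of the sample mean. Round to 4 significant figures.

Under SRS without replacement, Var(ȳ) = (1 − f)·s²/n with f = n/N = 6938/29690 = 0.23368137.
Var(ȳ) = (1 − 0.23368137)·16/6938 = 0.76631863·0.0023061401 = 0.0017672381.

0.001767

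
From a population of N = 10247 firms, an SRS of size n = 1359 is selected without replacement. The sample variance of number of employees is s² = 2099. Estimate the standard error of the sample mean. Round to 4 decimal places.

Under SRS without replacement, Var(ȳ) = (1 − f)·s²/n with f = n/N = 1359/10247 = 0.13262418.
Var(ȳ) = (1 − 0.13262418)·2099/1359 = 0.86737582·1.544518 = 1.3396776.
SE(ȳ) = √(1.3396776) = 1.1574.

1.1574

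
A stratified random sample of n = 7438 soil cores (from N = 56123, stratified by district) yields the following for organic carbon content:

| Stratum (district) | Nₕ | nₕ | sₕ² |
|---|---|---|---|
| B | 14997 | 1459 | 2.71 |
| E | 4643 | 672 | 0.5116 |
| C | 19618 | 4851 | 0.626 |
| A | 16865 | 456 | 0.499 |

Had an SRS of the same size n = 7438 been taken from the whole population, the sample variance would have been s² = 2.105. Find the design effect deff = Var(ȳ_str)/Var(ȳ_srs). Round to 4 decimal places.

0.9458

Var(ȳ_str) = Σ Wₕ²(1−fₕ)sₕ²/nₕ with Wₕ = Nₕ/56123:
  B: (14997/56123)²·(1−1459/14997)·2.71/1459 = 1.1972674 × 10^-4
  E: (4643/56123)²·(1−672/4643)·0.5116/672 = 4.4563375 × 10^-6
  C: (19618/56123)²·(1−4851/19618)·0.626/4851 = 1.1868841 × 10^-5
  A: (16865/56123)²·(1−456/16865)·0.499/456 = 9.6144049 × 10^-5
  → Var(ȳ_str) = 2.3219597 × 10^-4.
Var(ȳ_srs) = (1 − 7438/56123)·2.105/7438 = 2.4549928 × 10^-4.
deff = (2.3219597 × 10^-4) / (2.4549928 × 10^-4) = 0.9458.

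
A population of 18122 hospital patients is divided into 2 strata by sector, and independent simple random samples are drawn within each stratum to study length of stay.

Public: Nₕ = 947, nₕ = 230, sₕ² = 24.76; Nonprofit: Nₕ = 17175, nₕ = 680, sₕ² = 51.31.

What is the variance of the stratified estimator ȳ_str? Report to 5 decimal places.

Var(ȳ_str) = Σₕ Wₕ²(1 − fₕ)sₕ²/nₕ with Wₕ = Nₕ/N, N = 18122.
Public: Wₕ = 0.05225693; term = 0.05225693²·(1 − 0.24287223)·24.76/230 = 2.2257669 × 10^-4.
Nonprofit: Wₕ = 0.94774307; term = 0.94774307²·(1 − 0.03959243)·51.31/680 = 0.065092345.
Sum = 0.065314922.

0.06531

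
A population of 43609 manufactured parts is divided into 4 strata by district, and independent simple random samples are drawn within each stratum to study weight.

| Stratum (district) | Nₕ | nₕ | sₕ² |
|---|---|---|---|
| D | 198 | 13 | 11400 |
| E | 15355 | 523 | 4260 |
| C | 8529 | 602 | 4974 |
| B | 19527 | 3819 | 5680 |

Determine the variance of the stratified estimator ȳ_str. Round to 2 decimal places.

1.53

Var(ȳ_str) = Σₕ Wₕ²(1 − fₕ)sₕ²/nₕ with Wₕ = Nₕ/N, N = 43609.
D: Wₕ = 0.00454035; term = 0.00454035²·(1 − 0.06565657)·11400/13 = 0.016890642.
E: Wₕ = 0.35210622; term = 0.35210622²·(1 − 0.03406057)·4260/523 = 0.9754504.
C: Wₕ = 0.19557889; term = 0.19557889²·(1 − 0.07058272)·4974/602 = 0.29374062.
B: Wₕ = 0.44777454; term = 0.44777454²·(1 − 0.19557536)·5680/3819 = 0.23988486.
Sum = 1.5259665.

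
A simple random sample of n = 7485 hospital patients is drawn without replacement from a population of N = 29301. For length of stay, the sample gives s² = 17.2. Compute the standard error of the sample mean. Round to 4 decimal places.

Under SRS without replacement, Var(ȳ) = (1 − f)·s²/n with f = n/N = 7485/29301 = 0.25545203.
Var(ȳ) = (1 − 0.25545203)·17.2/7485 = 0.74454797·0.0022979292 = 0.0017109185.
SE(ȳ) = √(0.0017109185) = 0.0414.

0.0414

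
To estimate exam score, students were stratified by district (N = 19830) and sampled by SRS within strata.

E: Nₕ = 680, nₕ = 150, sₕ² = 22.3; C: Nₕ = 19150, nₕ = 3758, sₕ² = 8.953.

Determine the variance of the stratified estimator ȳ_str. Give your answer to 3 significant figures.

Var(ȳ_str) = Σₕ Wₕ²(1 − fₕ)sₕ²/nₕ with Wₕ = Nₕ/N, N = 19830.
E: Wₕ = 0.03429148; term = 0.03429148²·(1 − 0.22058824)·22.3/150 = 1.3625516 × 10^-4.
C: Wₕ = 0.96570852; term = 0.96570852²·(1 − 0.19624021)·8.953/3758 = 0.0017857893.
Sum = 0.0019220445.

0.00192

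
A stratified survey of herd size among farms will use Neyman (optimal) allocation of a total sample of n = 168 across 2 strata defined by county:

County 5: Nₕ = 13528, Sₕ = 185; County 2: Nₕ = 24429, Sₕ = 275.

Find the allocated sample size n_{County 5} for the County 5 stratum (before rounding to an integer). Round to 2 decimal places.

45.60

Neyman allocation: nₕ = n·NₕSₕ / Σⱼ NⱼSⱼ.
Σ NⱼSⱼ = 13528·185 + 24429·275 = 9.220655 × 10^6.
n_{County 5} = 168·13528·185 / (9.220655 × 10^6) = 45.60.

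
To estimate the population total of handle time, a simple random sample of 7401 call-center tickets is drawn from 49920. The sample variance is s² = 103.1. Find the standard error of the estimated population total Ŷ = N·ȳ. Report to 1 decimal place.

5437.7

Var(Ŷ) = N²·Var(ȳ) = N²·(1 − n/N)·s²/n.
f = 7401/49920 = 0.14825721; Var(ȳ) = 0.85174279·103.1/7401 = 0.011865245.
Var(Ŷ) = 49920² · 0.011865245 = 2.9568266 × 10^7.
SE(Ŷ) = √(2.9568266 × 10^7) = 5437.7.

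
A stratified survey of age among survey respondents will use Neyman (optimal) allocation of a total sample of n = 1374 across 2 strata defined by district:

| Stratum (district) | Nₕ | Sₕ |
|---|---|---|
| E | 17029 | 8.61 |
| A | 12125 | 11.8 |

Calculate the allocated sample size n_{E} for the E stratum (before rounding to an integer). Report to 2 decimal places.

695.41

Neyman allocation: nₕ = n·NₕSₕ / Σⱼ NⱼSⱼ.
Σ NⱼSⱼ = 17029·8.61 + 12125·11.8 = 289694.69.
n_{E} = 1374·17029·8.61 / 289694.69 = 695.41.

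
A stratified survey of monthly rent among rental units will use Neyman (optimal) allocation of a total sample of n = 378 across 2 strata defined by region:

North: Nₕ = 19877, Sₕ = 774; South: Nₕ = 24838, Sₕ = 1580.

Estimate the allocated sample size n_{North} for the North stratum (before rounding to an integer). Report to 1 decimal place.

Neyman allocation: nₕ = n·NₕSₕ / Σⱼ NⱼSⱼ.
Σ NⱼSⱼ = 19877·774 + 24838·1580 = 5.4628838 × 10^7.
n_{North} = 378·19877·774 / (5.4628838 × 10^7) = 106.5.

106.5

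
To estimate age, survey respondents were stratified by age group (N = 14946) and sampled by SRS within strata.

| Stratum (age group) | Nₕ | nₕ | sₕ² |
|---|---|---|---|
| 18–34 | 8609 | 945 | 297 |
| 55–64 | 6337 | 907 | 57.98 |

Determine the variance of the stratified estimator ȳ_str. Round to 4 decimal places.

0.1027

Var(ȳ_str) = Σₕ Wₕ²(1 − fₕ)sₕ²/nₕ with Wₕ = Nₕ/N, N = 14946.
18–34: Wₕ = 0.57600696; term = 0.57600696²·(1 − 0.10976885)·297/945 = 0.092828833.
55–64: Wₕ = 0.42399304; term = 0.42399304²·(1 − 0.14312766)·57.98/907 = 0.0098470129.
Sum = 0.10267585.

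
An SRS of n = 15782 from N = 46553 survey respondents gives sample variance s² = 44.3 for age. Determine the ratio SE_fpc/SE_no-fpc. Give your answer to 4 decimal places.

0.8130

f = n/N = 15782/46553 = 0.33901145.
SE_no-fpc = √(s²/n) = 0.052981084; SE_fpc = √((1−f)s²/n) = 0.043074259.
Ratio = √(1−f) = 0.81301202.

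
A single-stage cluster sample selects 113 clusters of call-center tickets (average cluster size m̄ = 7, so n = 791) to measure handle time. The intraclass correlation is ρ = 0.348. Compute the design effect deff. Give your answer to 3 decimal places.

3.088

deff = 1 + (7 − 1)·0.348 = 1 + 2.088 = 3.088.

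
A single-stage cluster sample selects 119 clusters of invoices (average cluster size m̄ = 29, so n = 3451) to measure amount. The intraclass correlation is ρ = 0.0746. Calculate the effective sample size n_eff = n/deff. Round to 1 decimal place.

1117.3

deff = 1 + (29 − 1)·0.0746 = 1 + 2.0888 = 3.0888.
n_eff = 3451 / 3.0888 = 1117.3.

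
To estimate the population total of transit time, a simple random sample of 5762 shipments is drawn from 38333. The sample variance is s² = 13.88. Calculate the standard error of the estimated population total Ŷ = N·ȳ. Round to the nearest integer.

Var(Ŷ) = N²·Var(ȳ) = N²·(1 − n/N)·s²/n.
f = 5762/38333 = 0.15031435; Var(ȳ) = 0.84968565·13.88/5762 = 0.0020467957.
Var(Ŷ) = 38333² · 0.0020467957 = 3.0076003 × 10^6.
SE(Ŷ) = √(3.0076003 × 10^6) = 1734.

1734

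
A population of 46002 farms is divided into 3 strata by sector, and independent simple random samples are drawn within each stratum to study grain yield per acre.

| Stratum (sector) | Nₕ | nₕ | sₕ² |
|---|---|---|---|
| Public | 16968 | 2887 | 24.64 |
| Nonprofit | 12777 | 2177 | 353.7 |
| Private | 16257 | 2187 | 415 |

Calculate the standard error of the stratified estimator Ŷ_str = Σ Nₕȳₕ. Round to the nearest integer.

Var(Ŷ_str) = Σₕ Nₕ²(1 − fₕ)sₕ²/nₕ.
Public: 16968²·(1 − 2887/16968)·24.64/2887 = 2.0391918 × 10^6.
Nonprofit: 12777²·(1 − 2177/12777)·353.7/2177 = 2.2004494 × 10^7.
Private: 16257²·(1 − 2187/16257)·415/2187 = 4.3404406 × 10^7.
Sum = 6.7448092 × 10^7.
SE = √(6.7448092 × 10^7) = 8213.

8213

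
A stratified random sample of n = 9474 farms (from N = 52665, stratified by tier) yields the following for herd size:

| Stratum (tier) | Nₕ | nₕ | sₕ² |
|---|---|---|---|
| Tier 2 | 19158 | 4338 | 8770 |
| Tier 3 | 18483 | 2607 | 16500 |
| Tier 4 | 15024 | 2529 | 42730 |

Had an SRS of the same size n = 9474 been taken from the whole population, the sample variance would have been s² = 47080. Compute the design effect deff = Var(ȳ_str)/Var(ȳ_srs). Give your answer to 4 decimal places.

Var(ȳ_str) = Σ Wₕ²(1−fₕ)sₕ²/nₕ with Wₕ = Nₕ/52665:
  Tier 2: (19158/52665)²·(1−4338/19158)·8770/4338 = 0.20694943
  Tier 3: (18483/52665)²·(1−2607/18483)·16500/2607 = 0.66959514
  Tier 4: (15024/52665)²·(1−2529/15024)·42730/2529 = 1.1435673
  → Var(ȳ_str) = 2.0201119.
Var(ȳ_srs) = (1 − 9474/52665)·47080/9474 = 4.0754376.
deff = 2.0201119 / 4.0754376 = 0.4957.

0.4957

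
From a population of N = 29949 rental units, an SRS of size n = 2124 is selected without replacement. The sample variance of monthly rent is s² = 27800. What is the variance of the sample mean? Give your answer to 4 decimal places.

Under SRS without replacement, Var(ȳ) = (1 − f)·s²/n with f = n/N = 2124/29949 = 0.07092056.
Var(ȳ) = (1 − 0.07092056)·27800/2124 = 0.92907944·13.088512 = 12.160268.

12.1603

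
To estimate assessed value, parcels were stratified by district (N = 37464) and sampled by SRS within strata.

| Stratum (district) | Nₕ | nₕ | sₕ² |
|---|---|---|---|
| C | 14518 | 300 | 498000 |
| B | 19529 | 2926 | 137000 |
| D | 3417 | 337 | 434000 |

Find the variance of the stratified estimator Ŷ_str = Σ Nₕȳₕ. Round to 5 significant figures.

3.7139 × 10^11

Var(Ŷ_str) = Σₕ Nₕ²(1 − fₕ)sₕ²/nₕ.
C: 14518²·(1 − 300/14518)·498000/300 = 3.4265209 × 10^11.
B: 19529²·(1 − 2926/19529)·137000/2926 = 1.5181435 × 10^10.
D: 3417²·(1 − 337/3417)·434000/337 = 1.3553627 × 10^10.
Sum = 3.7138715 × 10^11.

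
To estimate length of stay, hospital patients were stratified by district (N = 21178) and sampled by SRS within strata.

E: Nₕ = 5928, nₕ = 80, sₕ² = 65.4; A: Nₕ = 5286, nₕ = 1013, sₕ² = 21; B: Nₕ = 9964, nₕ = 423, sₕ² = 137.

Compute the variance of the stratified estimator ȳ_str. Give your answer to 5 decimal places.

Var(ȳ_str) = Σₕ Wₕ²(1 − fₕ)sₕ²/nₕ with Wₕ = Nₕ/N, N = 21178.
E: Wₕ = 0.27991312; term = 0.27991312²·(1 − 0.01349528)·65.4/80 = 0.063187829.
A: Wₕ = 0.24959864; term = 0.24959864²·(1 − 0.19163829)·21/1013 = 0.0010439988.
B: Wₕ = 0.47048824; term = 0.47048824²·(1 − 0.04245283)·137/423 = 0.068649587.
Sum = 0.13288141.

0.13288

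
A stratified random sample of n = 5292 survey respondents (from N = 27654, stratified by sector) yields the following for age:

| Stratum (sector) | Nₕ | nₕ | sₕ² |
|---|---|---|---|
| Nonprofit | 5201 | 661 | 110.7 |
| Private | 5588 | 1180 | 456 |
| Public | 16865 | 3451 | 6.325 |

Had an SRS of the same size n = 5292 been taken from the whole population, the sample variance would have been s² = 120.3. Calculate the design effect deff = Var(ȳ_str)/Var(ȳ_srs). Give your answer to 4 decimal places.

Var(ȳ_str) = Σ Wₕ²(1−fₕ)sₕ²/nₕ with Wₕ = Nₕ/27654:
  Nonprofit: (5201/27654)²·(1−661/5201)·110.7/661 = 0.0051709811
  Private: (5588/27654)²·(1−1180/5588)·456/1180 = 0.012447006
  Public: (16865/27654)²·(1−3451/16865)·6.325/3451 = 5.4218101 × 10^-4
  → Var(ȳ_str) = 0.018160168.
Var(ȳ_srs) = (1 − 5292/27654)·120.3/5292 = 0.018382242.
deff = 0.018160168 / 0.018382242 = 0.9879.

0.9879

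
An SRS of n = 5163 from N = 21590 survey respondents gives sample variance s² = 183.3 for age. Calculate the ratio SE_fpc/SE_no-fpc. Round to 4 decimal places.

0.8723

f = n/N = 5163/21590 = 0.23913849.
SE_no-fpc = √(s²/n) = 0.18842138; SE_fpc = √((1−f)s²/n) = 0.16435502.
Ratio = √(1−f) = 0.87227376.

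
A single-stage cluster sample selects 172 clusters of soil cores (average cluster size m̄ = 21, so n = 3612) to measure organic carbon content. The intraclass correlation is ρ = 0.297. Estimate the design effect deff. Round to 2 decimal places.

6.94

deff = 1 + (21 − 1)·0.297 = 1 + 5.94 = 6.94.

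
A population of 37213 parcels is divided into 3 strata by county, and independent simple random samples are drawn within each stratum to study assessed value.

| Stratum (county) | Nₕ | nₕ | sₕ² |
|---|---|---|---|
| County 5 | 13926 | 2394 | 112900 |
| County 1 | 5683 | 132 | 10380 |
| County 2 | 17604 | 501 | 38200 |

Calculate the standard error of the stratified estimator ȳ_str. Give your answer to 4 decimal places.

4.8824

Var(ȳ_str) = Σₕ Wₕ²(1 − fₕ)sₕ²/nₕ with Wₕ = Nₕ/N, N = 37213.
County 5: Wₕ = 0.37422406; term = 0.37422406²·(1 − 0.17190866)·112900/2394 = 5.4690445.
County 1: Wₕ = 0.15271545; term = 0.15271545²·(1 − 0.02322717)·10380/132 = 1.7913603.
County 2: Wₕ = 0.47306049; term = 0.47306049²·(1 − 0.02845944)·38200/501 = 16.577534.
Sum = 23.837939.
SE = √(23.837939) = 4.8824.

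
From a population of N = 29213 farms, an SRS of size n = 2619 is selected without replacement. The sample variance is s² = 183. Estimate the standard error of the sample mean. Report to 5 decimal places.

Under SRS without replacement, Var(ȳ) = (1 − f)·s²/n with f = n/N = 2619/29213 = 0.08965187.
Var(ȳ) = (1 − 0.08965187)·183/2619 = 0.91034813·0.069873998 = 0.063609663.
SE(ȳ) = √(0.063609663) = 0.25221.

0.25221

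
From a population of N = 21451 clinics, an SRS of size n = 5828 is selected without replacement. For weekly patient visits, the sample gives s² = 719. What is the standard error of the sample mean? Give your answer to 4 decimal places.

Under SRS without replacement, Var(ȳ) = (1 − f)·s²/n with f = n/N = 5828/21451 = 0.27168897.
Var(ȳ) = (1 − 0.27168897)·719/5828 = 0.72831103·0.12336994 = 0.089851687.
SE(ȳ) = √(0.089851687) = 0.2998.

0.2998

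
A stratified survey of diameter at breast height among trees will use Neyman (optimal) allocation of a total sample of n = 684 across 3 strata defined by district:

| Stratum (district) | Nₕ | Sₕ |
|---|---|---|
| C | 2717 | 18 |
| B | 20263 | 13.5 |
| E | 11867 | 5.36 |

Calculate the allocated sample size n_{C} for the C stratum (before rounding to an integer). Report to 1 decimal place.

Neyman allocation: nₕ = n·NₕSₕ / Σⱼ NⱼSⱼ.
Σ NⱼSⱼ = 2717·18 + 20263·13.5 + 11867·5.36 = 386063.62.
n_{C} = 684·2717·18 / 386063.62 = 86.6.

86.6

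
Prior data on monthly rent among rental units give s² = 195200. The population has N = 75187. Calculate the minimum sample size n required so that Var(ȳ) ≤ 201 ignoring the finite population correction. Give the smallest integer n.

Without fpc, n₀ = s²/D = 195200/201 = 971.1443.
Rounding up, n = 972.

972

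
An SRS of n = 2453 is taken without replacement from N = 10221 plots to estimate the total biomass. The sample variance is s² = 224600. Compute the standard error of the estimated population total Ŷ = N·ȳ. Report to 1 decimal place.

85262.4

Var(Ŷ) = N²·Var(ȳ) = N²·(1 − n/N)·s²/n.
f = 2453/10221 = 0.23999609; Var(ȳ) = 0.76000391·224600/2453 = 69.586987.
Var(Ŷ) = 10221² · 69.586987 = 7.2696719 × 10^9.
SE(Ŷ) = √(7.2696719 × 10^9) = 85262.4.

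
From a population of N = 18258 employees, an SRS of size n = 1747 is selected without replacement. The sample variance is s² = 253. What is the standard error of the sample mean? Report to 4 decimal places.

0.3619

Under SRS without replacement, Var(ȳ) = (1 − f)·s²/n with f = n/N = 1747/18258 = 0.09568408.
Var(ȳ) = (1 − 0.09568408)·253/1747 = 0.90431592·0.14481969 = 0.13096275.
SE(ȳ) = √(0.13096275) = 0.3619.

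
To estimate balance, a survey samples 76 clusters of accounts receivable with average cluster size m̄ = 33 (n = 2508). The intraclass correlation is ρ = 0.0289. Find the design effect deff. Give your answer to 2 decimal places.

deff = 1 + (33 − 1)·0.0289 = 1 + 0.9248 = 1.9248.

1.92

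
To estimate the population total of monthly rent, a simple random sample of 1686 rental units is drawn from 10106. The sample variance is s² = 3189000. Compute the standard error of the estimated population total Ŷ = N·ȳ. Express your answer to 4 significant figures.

Var(Ŷ) = N²·Var(ȳ) = N²·(1 − n/N)·s²/n.
f = 1686/10106 = 0.16683159; Var(ȳ) = 0.83316841·3189000/1686 = 1575.904.
Var(Ŷ) = 10106² · 1575.904 = 1.6094902 × 10^11.
SE(Ŷ) = √(1.6094902 × 10^11) = 401200.

401200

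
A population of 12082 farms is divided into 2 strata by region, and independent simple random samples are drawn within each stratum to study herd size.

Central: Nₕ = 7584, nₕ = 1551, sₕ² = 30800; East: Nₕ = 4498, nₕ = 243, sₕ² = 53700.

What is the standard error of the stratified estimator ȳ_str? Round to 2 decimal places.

Var(ȳ_str) = Σₕ Wₕ²(1 − fₕ)sₕ²/nₕ with Wₕ = Nₕ/N, N = 12082.
Central: Wₕ = 0.62771064; term = 0.62771064²·(1 − 0.20450949)·30800/1551 = 6.2243342.
East: Wₕ = 0.37228936; term = 0.37228936²·(1 − 0.05402401)·53700/243 = 28.974061.
Sum = 35.198395.
SE = √(35.198395) = 5.93.

5.93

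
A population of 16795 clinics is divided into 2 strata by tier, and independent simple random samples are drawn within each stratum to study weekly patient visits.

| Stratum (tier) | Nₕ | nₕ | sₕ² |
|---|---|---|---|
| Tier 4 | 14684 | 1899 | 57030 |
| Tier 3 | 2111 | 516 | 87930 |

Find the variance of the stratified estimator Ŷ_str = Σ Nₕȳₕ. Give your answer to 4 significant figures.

6.212 × 10^9

Var(Ŷ_str) = Σₕ Nₕ²(1 − fₕ)sₕ²/nₕ.
Tier 4: 14684²·(1 − 1899/14684)·57030/1899 = 5.6379798 × 10^9.
Tier 3: 2111²·(1 − 516/2111)·87930/516 = 5.7376796 × 10^8.
Sum = 6.2117478 × 10^9.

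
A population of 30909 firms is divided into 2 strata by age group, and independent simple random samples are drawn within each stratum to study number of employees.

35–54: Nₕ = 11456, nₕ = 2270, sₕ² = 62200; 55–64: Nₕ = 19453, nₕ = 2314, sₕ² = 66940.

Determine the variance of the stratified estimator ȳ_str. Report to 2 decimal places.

13.11

Var(ȳ_str) = Σₕ Wₕ²(1 − fₕ)sₕ²/nₕ with Wₕ = Nₕ/N, N = 30909.
35–54: Wₕ = 0.37063638; term = 0.37063638²·(1 − 0.19814944)·62200/2270 = 3.018242.
55–64: Wₕ = 0.62936362; term = 0.62936362²·(1 − 0.11895337)·66940/2314 = 10.095423.
Sum = 13.113665.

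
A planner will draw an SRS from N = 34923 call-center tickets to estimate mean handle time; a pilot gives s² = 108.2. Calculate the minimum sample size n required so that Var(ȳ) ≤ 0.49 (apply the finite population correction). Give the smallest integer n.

Without fpc, n₀ = s²/D = 108.2/0.49 = 220.8163.
With fpc, (1 − n/N)·s²/n ≤ D requires n ≥ n₀/(1 + n₀/N) = 220.8163/(1 + 220.8163/34923) = 219.4289.
Rounding up, n = 220.

220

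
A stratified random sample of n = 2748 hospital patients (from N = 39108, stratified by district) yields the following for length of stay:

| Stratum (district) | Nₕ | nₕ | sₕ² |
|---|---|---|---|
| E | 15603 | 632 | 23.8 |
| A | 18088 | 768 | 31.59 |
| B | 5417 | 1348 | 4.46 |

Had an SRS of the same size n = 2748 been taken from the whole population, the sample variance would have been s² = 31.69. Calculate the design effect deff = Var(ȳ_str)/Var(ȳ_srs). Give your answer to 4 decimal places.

Var(ȳ_str) = Σ Wₕ²(1−fₕ)sₕ²/nₕ with Wₕ = Nₕ/39108:
  E: (15603/39108)²·(1−632/15603)·23.8/632 = 0.0057515856
  A: (18088/39108)²·(1−768/18088)·31.59/768 = 0.008425499
  B: (5417/39108)²·(1−1348/5417)·4.46/1348 = 4.7682639 × 10^-5
  → Var(ȳ_str) = 0.014224767.
Var(ȳ_srs) = (1 − 2748/39108)·31.69/2748 = 0.010721703.
deff = 0.014224767 / 0.010721703 = 1.3267.

1.3267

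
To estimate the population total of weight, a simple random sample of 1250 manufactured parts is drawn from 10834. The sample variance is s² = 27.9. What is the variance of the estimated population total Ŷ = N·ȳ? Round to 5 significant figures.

2.3176 × 10^6

Var(Ŷ) = N²·Var(ȳ) = N²·(1 − n/N)·s²/n.
f = 1250/10834 = 0.11537752; Var(ȳ) = 0.88462248·27.9/1250 = 0.019744774.
Var(Ŷ) = 10834² · 0.019744774 = 2.3175538 × 10^6.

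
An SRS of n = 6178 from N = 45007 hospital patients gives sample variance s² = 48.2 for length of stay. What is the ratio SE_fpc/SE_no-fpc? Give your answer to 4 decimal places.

0.9288

f = n/N = 6178/45007 = 0.13726754.
SE_no-fpc = √(s²/n) = 0.088328238; SE_fpc = √((1−f)s²/n) = 0.082042264.
Ratio = √(1−f) = 0.92883393.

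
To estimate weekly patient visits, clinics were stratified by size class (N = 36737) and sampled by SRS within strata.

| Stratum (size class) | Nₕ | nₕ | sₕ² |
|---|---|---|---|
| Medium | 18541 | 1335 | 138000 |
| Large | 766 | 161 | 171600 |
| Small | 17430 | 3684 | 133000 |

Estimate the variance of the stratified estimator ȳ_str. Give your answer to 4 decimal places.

Var(ȳ_str) = Σₕ Wₕ²(1 − fₕ)sₕ²/nₕ with Wₕ = Nₕ/N, N = 36737.
Medium: Wₕ = 0.50469554; term = 0.50469554²·(1 − 0.07200259)·138000/1335 = 24.434503.
Large: Wₕ = 0.02085091; term = 0.02085091²·(1 − 0.21018277)·171600/161 = 0.36598912.
Small: Wₕ = 0.47445355; term = 0.47445355²·(1 − 0.21135972)·133000/3684 = 6.4091195.
Sum = 31.209612.

31.2096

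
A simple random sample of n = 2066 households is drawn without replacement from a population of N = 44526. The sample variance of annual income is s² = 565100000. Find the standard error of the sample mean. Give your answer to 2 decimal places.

Under SRS without replacement, Var(ȳ) = (1 − f)·s²/n with f = n/N = 2066/44526 = 0.04639986.
Var(ȳ) = (1 − 0.04639986)·565100000/2066 = 0.95360014·273523.72 = 260832.26.
SE(ȳ) = √(260832.26) = 510.72.

510.72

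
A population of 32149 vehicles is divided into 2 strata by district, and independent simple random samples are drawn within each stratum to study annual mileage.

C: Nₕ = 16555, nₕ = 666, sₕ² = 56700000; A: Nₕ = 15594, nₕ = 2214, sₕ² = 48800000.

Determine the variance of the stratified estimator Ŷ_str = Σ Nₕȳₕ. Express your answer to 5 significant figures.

Var(Ŷ_str) = Σₕ Nₕ²(1 − fₕ)sₕ²/nₕ.
C: 16555²·(1 − 666/16555)·56700000/666 = 2.239415 × 10^13.
A: 15594²·(1 − 2214/15594)·48800000/2214 = 4.5989199 × 10^12.
Sum = 2.699307 × 10^13.

2.6993 × 10^13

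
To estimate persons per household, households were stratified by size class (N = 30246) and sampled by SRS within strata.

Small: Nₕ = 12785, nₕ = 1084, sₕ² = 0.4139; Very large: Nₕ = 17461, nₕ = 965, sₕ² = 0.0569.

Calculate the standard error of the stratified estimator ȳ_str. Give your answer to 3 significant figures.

Var(ȳ_str) = Σₕ Wₕ²(1 − fₕ)sₕ²/nₕ with Wₕ = Nₕ/N, N = 30246.
Small: Wₕ = 0.42270052; term = 0.42270052²·(1 − 0.08478686)·0.4139/1084 = 6.2438716 × 10^-5.
Very large: Wₕ = 0.57729948; term = 0.57729948²·(1 − 0.05526602)·0.0569/965 = 1.856508 × 10^-5.
Sum = 8.1003796 × 10^-5.
SE = √(8.1003796 × 10^-5) = 0.00900.

0.00900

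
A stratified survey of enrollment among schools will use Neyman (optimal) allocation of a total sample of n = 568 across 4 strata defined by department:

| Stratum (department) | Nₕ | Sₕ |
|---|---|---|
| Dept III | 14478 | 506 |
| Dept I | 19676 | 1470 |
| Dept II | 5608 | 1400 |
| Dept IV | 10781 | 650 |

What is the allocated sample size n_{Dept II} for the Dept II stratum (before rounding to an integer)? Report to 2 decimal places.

Neyman allocation: nₕ = n·NₕSₕ / Σⱼ NⱼSⱼ.
Σ NⱼSⱼ = 14478·506 + 19676·1470 + 5608·1400 + 10781·650 = 5.1108438 × 10^7.
n_{Dept II} = 568·5608·1400 / (5.1108438 × 10^7) = 87.26.

87.26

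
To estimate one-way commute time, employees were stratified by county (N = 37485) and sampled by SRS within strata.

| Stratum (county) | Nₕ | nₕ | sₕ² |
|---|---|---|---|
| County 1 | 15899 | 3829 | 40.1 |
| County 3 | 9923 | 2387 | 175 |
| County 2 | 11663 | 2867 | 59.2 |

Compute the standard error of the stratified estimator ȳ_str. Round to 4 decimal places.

0.0827

Var(ȳ_str) = Σₕ Wₕ²(1 − fₕ)sₕ²/nₕ with Wₕ = Nₕ/N, N = 37485.
County 1: Wₕ = 0.42414299; term = 0.42414299²·(1 − 0.24083276)·40.1/3829 = 0.00143028.
County 3: Wₕ = 0.26471922; term = 0.26471922²·(1 − 0.24055225)·175/2387 = 0.0039017055.
County 2: Wₕ = 0.31113779; term = 0.31113779²·(1 − 0.24582011)·59.2/2867 = 0.0015075596.
Sum = 0.0068395451.
SE = √(0.0068395451) = 0.0827.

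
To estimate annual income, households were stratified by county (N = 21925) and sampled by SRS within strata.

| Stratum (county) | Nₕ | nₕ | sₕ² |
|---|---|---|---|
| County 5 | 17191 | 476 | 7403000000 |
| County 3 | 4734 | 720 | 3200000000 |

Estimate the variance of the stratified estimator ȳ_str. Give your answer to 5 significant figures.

9.4724 × 10^6

Var(ȳ_str) = Σₕ Wₕ²(1 − fₕ)sₕ²/nₕ with Wₕ = Nₕ/N, N = 21925.
County 5: Wₕ = 0.78408210; term = 0.78408210²·(1 − 0.02768891)·7403000000/476 = 9.2967064 × 10^6.
County 3: Wₕ = 0.21591790; term = 0.21591790²·(1 − 0.15209125)·3200000000/720 = 175688.73.
Sum = 9.4723951 × 10^6.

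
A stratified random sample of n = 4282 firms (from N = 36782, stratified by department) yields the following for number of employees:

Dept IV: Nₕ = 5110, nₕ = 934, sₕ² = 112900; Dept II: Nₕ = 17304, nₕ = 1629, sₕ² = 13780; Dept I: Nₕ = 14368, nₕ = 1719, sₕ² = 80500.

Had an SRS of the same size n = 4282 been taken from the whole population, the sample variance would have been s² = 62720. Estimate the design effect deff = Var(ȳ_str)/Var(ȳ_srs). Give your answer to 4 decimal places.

0.7644

Var(ȳ_str) = Σ Wₕ²(1−fₕ)sₕ²/nₕ with Wₕ = Nₕ/36782:
  Dept IV: (5110/36782)²·(1−934/5110)·112900/934 = 1.906592
  Dept II: (17304/36782)²·(1−1629/17304)·13780/1629 = 1.695944
  Dept I: (14368/36782)²·(1−1719/14368)·80500/1719 = 6.2907414
  → Var(ȳ_str) = 9.8932774.
Var(ȳ_srs) = (1 − 4282/36782)·62720/4282 = 12.942179.
deff = 9.8932774 / 12.942179 = 0.7644.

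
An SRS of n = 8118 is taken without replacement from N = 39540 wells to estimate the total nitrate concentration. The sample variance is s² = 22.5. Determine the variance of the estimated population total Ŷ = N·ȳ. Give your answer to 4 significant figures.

3.444 × 10^6

Var(Ŷ) = N²·Var(ȳ) = N²·(1 − n/N)·s²/n.
f = 8118/39540 = 0.20531108; Var(ȳ) = 0.79468892·22.5/8118 = 0.0022025746.
Var(Ŷ) = 39540² · 0.0022025746 = 3.4435307 × 10^6.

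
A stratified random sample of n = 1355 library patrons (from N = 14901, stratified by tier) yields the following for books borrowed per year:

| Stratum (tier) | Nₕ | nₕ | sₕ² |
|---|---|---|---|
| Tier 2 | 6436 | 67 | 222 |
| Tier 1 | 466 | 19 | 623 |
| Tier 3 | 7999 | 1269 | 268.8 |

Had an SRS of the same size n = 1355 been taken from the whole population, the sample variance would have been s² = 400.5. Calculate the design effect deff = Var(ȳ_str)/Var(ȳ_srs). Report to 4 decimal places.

2.5822

Var(ȳ_str) = Σ Wₕ²(1−fₕ)sₕ²/nₕ with Wₕ = Nₕ/14901:
  Tier 2: (6436/14901)²·(1−67/6436)·222/67 = 0.61169457
  Tier 1: (466/14901)²·(1−19/466)·623/19 = 0.03076076
  Tier 3: (7999/14901)²·(1−1269/7999)·268.8/1269 = 0.051355572
  → Var(ȳ_str) = 0.6938109.
Var(ȳ_srs) = (1 − 1355/14901)·400.5/1355 = 0.26869456.
deff = 0.6938109 / 0.26869456 = 2.5822.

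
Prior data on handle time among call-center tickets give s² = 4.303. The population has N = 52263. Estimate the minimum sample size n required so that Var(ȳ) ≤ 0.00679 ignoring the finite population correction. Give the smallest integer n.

Without fpc, n₀ = s²/D = 4.303/0.00679 = 633.7261.
Rounding up, n = 634.

634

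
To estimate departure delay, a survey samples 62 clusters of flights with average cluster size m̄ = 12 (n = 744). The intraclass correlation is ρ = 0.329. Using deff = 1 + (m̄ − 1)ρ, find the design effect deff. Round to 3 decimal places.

deff = 1 + (12 − 1)·0.329 = 1 + 3.619 = 4.619.

4.619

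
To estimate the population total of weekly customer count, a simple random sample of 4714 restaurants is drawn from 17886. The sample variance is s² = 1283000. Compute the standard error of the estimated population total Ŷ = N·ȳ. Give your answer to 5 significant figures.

Var(Ŷ) = N²·Var(ȳ) = N²·(1 − n/N)·s²/n.
f = 4714/17886 = 0.26355809; Var(ȳ) = 0.73644191·1283000/4714 = 200.43593.
Var(Ŷ) = 17886² · 200.43593 = 6.4121257 × 10^10.
SE(Ŷ) = √(6.4121257 × 10^10) = 253220.

253220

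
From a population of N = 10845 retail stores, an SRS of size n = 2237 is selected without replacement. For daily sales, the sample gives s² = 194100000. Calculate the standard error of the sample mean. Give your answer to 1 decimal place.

Under SRS without replacement, Var(ȳ) = (1 − f)·s²/n with f = n/N = 2237/10845 = 0.20627017.
Var(ȳ) = (1 − 0.20627017)·194100000/2237 = 0.79372983·86767.993 = 68870.344.
SE(ȳ) = √(68870.344) = 262.4.

262.4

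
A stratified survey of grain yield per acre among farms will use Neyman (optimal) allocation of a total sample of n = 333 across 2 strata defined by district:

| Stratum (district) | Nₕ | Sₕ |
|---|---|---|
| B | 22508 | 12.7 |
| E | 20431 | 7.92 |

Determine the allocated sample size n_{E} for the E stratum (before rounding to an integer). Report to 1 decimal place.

120.4

Neyman allocation: nₕ = n·NₕSₕ / Σⱼ NⱼSⱼ.
Σ NⱼSⱼ = 22508·12.7 + 20431·7.92 = 447665.12.
n_{E} = 333·20431·7.92 / 447665.12 = 120.4.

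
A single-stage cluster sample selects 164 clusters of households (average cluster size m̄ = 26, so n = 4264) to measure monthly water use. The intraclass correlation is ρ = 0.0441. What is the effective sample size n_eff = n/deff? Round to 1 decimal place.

2028.1

deff = 1 + (26 − 1)·0.0441 = 1 + 1.1025 = 2.1025.
n_eff = 4264 / 2.1025 = 2028.1.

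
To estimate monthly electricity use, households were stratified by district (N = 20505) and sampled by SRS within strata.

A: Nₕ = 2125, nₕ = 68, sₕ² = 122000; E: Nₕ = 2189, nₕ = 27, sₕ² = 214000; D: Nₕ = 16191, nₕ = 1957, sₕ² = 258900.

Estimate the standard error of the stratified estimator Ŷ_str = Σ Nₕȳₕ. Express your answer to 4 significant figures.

Var(Ŷ_str) = Σₕ Nₕ²(1 − fₕ)sₕ²/nₕ.
A: 2125²·(1 − 68/2125)·122000/68 = 7.8423125 × 10^9.
E: 2189²·(1 − 27/2189)·214000/27 = 3.751038 × 10^10.
D: 16191²·(1 − 1957/16191)·258900/1957 = 3.0488907 × 10^10.
Sum = 7.58416 × 10^10.
SE = √(7.58416 × 10^10) = 275400.

275400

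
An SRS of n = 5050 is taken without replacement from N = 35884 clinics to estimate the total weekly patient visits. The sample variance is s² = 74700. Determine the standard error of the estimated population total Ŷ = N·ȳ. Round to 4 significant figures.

127900

Var(Ŷ) = N²·Var(ȳ) = N²·(1 − n/N)·s²/n.
f = 5050/35884 = 0.14073125; Var(ȳ) = 0.85926875·74700/5050 = 12.710371.
Var(Ŷ) = 35884² · 12.710371 = 1.6366655 × 10^10.
SE(Ŷ) = √(1.6366655 × 10^10) = 127900.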